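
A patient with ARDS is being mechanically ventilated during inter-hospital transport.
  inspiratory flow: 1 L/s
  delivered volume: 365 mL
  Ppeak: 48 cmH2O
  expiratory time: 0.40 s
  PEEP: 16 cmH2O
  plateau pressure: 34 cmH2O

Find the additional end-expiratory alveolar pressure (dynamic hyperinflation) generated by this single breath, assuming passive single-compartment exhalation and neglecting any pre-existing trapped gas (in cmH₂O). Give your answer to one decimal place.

4.4

R = (PIP − Pplat)/V̇ = (48 − 34) / 1 = 14.0/1 = 14.0 cmH2O·s/L.
C = Vt/(Pplat − PEEP) = 365.0 / (34 − 16) = 365.0/18.0 = 20.278 mL/cmH2O.
τ = R × C = 14.0 × 0.02028 L/cmH2O = 0.2839 s.
Fraction remaining = e^(−Te/τ) = e^(−0.40/0.2839) = 0.2444; trapped volume = 365.0 × 0.2444 = 89.206 mL.
Additional alveolar pressure from trapping ≈ V_trapped / C = 89.206 / 20.278 = 4.399 cmH2O.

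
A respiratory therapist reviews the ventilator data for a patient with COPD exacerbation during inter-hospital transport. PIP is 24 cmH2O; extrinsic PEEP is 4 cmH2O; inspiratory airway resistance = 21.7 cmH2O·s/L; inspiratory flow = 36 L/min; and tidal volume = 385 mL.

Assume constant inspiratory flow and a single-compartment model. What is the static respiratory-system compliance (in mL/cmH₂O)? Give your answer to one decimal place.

55.2

Flow: 36 L/min ÷ 60 = 0.6 L/s.
Equation of motion (constant flow): PIP = Vt/C + R·V̇ + PEEP.
Vt/C = PIP − R·V̇ − PEEP = 24 − 21.7×0.6 − 4 = 24 − 13.02 − 4 = 6.98 cmH2O.
C = Vt / 6.98 = 385 / 6.98 = 55.158 mL/cmH2O.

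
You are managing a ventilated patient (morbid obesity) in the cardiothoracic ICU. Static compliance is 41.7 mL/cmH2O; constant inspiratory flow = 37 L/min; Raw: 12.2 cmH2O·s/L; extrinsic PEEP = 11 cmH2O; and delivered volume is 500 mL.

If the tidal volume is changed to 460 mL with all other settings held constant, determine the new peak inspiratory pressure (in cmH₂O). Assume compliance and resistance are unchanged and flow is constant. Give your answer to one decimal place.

Flow: 37 L/min ÷ 60 = 0.6167 L/s.
PIP = Vt/C + R·V̇ + PEEP (constant-flow equation of motion).
Only the elastic term changes: ΔPIP = ΔVt / C = (460 − 500) / 41.7 = -0.9592 cmH2O.
Original PIP = 500/41.7 + 12.2×0.6167 + 11 = 30.514 cmH2O; new PIP = 30.514 + (-0.9592) = 29.555 cmH2O.

29.6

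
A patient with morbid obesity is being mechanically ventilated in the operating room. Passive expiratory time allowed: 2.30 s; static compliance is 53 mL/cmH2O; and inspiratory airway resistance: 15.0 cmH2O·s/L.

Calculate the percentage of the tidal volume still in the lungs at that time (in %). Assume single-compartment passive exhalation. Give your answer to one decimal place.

5.5

τ = R × C = 15.0 × 53 mL/cmH2O = 15.0 × 0.053 L/cmH2O = 0.795 s.
Passive exhalation: V(t)/V₀ = e^(−t/τ) = e^(−2.30/0.795) = 0.05541.
Fraction remaining = 0.05541 → 5.541%.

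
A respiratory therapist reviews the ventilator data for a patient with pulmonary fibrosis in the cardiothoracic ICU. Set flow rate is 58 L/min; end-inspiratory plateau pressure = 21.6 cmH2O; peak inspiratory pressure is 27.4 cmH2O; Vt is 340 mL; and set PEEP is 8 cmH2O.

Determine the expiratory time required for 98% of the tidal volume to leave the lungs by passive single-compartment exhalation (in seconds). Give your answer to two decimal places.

Flow: 58 L/min ÷ 60 = 0.9667 L/s.
R = (PIP − Pplat)/V̇ = (27.4 − 21.6) / 0.9667 = 5.8/0.9667 = 6.0 cmH2O·s/L.
C = Vt/(Pplat − PEEP) = 340.0 / (21.6 − 8) = 340.0/13.6 = 25.0 mL/cmH2O.
τ = R × C = 6.0 × 0.025 L/cmH2O = 0.15 s.
t = −τ·ln(1 − 0.98) = −0.15·ln(0.02) = 0.5868 s.

0.59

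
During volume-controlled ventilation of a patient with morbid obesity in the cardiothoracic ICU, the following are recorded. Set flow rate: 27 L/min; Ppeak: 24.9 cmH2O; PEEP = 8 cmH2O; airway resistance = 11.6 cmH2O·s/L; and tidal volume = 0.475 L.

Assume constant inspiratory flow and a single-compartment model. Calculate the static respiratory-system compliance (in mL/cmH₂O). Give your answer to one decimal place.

40.7

Flow: 27 L/min ÷ 60 = 0.45 L/s.
Equation of motion (constant flow): PIP = Vt/C + R·V̇ + PEEP.
Vt/C = PIP − R·V̇ − PEEP = 24.9 − 11.6×0.45 − 8 = 24.9 − 5.22 − 8 = 11.68 cmH2O.
C = Vt / 11.68 = 475 / 11.68 = 40.668 mL/cmH2O.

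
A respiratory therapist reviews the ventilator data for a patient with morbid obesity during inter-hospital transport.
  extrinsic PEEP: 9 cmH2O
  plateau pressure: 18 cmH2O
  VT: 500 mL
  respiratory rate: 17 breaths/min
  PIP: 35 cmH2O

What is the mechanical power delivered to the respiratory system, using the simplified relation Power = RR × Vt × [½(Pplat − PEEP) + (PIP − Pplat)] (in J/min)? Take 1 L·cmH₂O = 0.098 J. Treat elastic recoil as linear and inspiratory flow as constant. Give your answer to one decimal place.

17.9

Per-breath work = Vt × [½(Pplat−PEEP) + (PIP−Pplat)] = 0.500 × [0.5×9.0 + 17.0] = 0.500 × 21.5 = 10.75 L·cmH2O.
Power = 17 × 10.75 = 182.75 L·cmH2O/min.
× 0.098 J/(L·cmH2O) → 17.91 J/min.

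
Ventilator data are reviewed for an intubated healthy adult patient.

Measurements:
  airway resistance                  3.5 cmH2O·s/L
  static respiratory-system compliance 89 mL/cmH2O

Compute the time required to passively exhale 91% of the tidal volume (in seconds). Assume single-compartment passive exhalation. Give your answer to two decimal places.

τ = R × C = 3.5 × 89 mL/cmH2O = 3.5 × 0.089 L/cmH2O = 0.3115 s.
Exhaled fraction f = 1 − e^(−t/τ) → t = −τ·ln(1 − f) = −0.3115·ln(0.09) = 0.7501 s.

0.75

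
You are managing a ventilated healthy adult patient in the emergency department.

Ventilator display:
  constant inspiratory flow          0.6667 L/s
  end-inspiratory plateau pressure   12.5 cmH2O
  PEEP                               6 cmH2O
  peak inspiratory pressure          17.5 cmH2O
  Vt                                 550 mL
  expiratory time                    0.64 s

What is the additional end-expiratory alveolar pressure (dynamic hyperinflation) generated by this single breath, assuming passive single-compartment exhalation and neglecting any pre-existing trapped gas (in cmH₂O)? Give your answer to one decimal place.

R = (PIP − Pplat)/V̇ = (17.5 − 12.5) / 0.6667 = 5.0/0.6667 = 7.5 cmH2O·s/L.
C = Vt/(Pplat − PEEP) = 550.0 / (12.5 − 6) = 550.0/6.5 = 84.615 mL/cmH2O.
τ = R × C = 7.5 × 0.08462 L/cmH2O = 0.6347 s.
Fraction remaining = e^(−Te/τ) = e^(−0.64/0.6347) = 0.3648; trapped volume = 550.0 × 0.3648 = 200.64 mL.
Additional alveolar pressure from trapping ≈ V_trapped / C = 200.64 / 84.615 = 2.371 cmH2O.

2.4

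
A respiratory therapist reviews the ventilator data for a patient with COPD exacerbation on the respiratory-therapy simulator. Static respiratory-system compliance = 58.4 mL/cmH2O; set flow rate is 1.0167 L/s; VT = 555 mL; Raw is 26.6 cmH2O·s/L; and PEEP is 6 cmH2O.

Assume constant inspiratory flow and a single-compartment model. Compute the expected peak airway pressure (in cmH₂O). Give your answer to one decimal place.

42.5

Equation of motion (constant flow): PIP = Vt/C + R·V̇ + PEEP.
PIP = 555/58.4 + 26.6×1.0167 + 6 = 9.503 + 27.044 + 6 = 42.547 cmH2O.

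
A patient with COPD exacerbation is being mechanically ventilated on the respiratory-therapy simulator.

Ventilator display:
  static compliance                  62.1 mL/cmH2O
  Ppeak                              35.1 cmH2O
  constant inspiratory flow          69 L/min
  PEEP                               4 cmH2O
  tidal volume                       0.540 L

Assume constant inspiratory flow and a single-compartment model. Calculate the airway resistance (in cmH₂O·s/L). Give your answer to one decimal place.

Flow: 69 L/min ÷ 60 = 1.15 L/s.
Equation of motion (constant flow): PIP = Vt/C + R·V̇ + PEEP.
R·V̇ = PIP − Vt/C − PEEP = 35.1 − 540/62.1 − 4 = 35.1 − 8.696 − 4 = 22.404 cmH2O.
R = 22.404 / 1.15 = 19.482 cmH2O·s/L.

19.5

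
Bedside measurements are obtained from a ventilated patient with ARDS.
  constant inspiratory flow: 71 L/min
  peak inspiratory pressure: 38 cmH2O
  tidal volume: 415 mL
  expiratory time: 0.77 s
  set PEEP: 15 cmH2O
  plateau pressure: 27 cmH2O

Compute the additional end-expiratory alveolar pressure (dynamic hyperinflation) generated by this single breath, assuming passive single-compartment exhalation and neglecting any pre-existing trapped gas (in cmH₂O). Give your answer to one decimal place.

Flow: 71 L/min ÷ 60 = 1.1833 L/s.
R = (PIP − Pplat)/V̇ = (38 − 27) / 1.1833 = 11.0/1.1833 = 9.296 cmH2O·s/L.
C = Vt/(Pplat − PEEP) = 415.0 / (27 − 15) = 415.0/12.0 = 34.583 mL/cmH2O.
τ = R × C = 9.296 × 0.03458 L/cmH2O = 0.3215 s.
Fraction remaining = e^(−Te/τ) = e^(−0.77/0.3215) = 0.09117; trapped volume = 415.0 × 0.09117 = 37.836 mL.
Additional alveolar pressure from trapping ≈ V_trapped / C = 37.836 / 34.583 = 1.094 cmH2O.

1.1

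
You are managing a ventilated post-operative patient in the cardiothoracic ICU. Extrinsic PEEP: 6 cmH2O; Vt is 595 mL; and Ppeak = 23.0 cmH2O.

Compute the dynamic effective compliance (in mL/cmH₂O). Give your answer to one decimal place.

Dynamic compliance = Vt / (PIP − PEEP) = 595 / (23.0 − 6) = 595 / 17.0 = 35.0 mL/cmH2O.

35.0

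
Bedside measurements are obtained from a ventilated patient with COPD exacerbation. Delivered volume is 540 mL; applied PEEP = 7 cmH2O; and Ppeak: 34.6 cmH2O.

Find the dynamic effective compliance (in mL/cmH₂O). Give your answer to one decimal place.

Dynamic compliance = Vt / (PIP − PEEP) = 540 / (34.6 − 7) = 540 / 27.6 = 19.565 mL/cmH2O.

19.6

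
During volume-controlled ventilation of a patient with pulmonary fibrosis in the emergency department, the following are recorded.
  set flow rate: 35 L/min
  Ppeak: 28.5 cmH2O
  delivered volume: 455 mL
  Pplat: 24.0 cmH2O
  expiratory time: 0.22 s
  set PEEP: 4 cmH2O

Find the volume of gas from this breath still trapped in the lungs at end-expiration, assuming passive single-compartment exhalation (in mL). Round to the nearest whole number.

Flow: 35 L/min ÷ 60 = 0.5833 L/s.
R = (PIP − Pplat)/V̇ = (28.5 − 24.0) / 0.5833 = 4.5/0.5833 = 7.715 cmH2O·s/L.
C = Vt/(Pplat − PEEP) = 455.0 / (24.0 − 4) = 455.0/20.0 = 22.75 mL/cmH2O.
τ = R × C = 7.715 × 0.02275 L/cmH2O = 0.1755 s.
Fraction remaining = e^(−Te/τ) = e^(−0.22/0.1755) = 0.2855.
Trapped volume = 455.0 × 0.2855 = 129.9 mL.

130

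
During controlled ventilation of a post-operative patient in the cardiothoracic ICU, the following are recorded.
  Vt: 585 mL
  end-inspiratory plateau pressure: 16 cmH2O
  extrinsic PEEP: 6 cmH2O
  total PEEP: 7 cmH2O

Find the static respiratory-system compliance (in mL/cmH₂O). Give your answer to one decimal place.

65.0

End-expiratory occlusion gives total PEEP = 7 cmH2O (intrinsic PEEP = 7 − 6 = 1). Use total PEEP for the elastic gradient.
Cstat = Vt / (Pplat − PEEPtotal) = 585 / (16 − 7) = 585 / 9.0 = 65.0 mL/cmH2O.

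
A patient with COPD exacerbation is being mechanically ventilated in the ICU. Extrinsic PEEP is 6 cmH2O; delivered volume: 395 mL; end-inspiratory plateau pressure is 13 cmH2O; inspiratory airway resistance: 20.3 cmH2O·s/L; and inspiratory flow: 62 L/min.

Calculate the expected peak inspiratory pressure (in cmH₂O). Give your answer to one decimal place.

Flow: 62 L/min ÷ 60 = 1.0333 L/s.
PIP = Pplat + Raw × flow = 13 + 20.3 × 1.0333 = 13 + 20.976 = 33.976 cmH2O.

34.0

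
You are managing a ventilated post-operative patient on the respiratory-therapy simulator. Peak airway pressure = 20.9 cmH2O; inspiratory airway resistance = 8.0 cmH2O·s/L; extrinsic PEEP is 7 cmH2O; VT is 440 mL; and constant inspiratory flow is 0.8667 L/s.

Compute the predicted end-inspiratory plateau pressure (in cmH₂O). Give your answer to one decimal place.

Pplat = PIP − Raw × flow = 20.9 − 8.0 × 0.8667 = 20.9 − 6.934 = 13.966 cmH2O.

14.0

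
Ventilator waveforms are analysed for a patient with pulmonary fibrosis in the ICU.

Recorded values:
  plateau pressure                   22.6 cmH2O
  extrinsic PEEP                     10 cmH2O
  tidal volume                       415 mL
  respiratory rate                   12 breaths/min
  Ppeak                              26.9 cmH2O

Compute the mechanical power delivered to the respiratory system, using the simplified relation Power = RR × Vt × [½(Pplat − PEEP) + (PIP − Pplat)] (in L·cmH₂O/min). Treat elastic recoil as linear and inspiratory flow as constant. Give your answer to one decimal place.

Per-breath work = Vt × [½(Pplat−PEEP) + (PIP−Pplat)] = 0.415 × [0.5×12.6 + 4.3] = 0.415 × 10.6 = 4.399 L·cmH2O.
Power = 12 × 4.399 = 52.788 L·cmH2O/min.

52.8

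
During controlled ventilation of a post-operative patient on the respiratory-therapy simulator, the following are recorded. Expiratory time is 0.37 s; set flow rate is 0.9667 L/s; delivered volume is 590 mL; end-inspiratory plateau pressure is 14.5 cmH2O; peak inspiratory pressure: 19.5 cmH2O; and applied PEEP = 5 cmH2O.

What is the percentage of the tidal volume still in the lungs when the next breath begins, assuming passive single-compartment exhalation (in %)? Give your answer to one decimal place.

31.6

R = (PIP − Pplat)/V̇ = (19.5 − 14.5) / 0.9667 = 5.0/0.9667 = 5.172 cmH2O·s/L.
C = Vt/(Pplat − PEEP) = 590.0 / (14.5 − 5) = 590.0/9.5 = 62.105 mL/cmH2O.
τ = R × C = 5.172 × 0.06211 L/cmH2O = 0.3212 s.
Fraction remaining at end-expiration = e^(−Te/τ) = e^(−0.37/0.3212) = 0.316 → 31.6%.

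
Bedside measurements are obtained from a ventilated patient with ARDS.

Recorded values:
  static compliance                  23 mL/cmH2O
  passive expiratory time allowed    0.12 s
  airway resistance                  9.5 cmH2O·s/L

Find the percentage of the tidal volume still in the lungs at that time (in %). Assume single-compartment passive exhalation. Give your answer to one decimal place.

57.7

τ = R × C = 9.5 × 23 mL/cmH2O = 9.5 × 0.023 L/cmH2O = 0.2185 s.
Passive exhalation: V(t)/V₀ = e^(−t/τ) = e^(−0.12/0.2185) = 0.5774.
Fraction remaining = 0.5774 → 57.74%.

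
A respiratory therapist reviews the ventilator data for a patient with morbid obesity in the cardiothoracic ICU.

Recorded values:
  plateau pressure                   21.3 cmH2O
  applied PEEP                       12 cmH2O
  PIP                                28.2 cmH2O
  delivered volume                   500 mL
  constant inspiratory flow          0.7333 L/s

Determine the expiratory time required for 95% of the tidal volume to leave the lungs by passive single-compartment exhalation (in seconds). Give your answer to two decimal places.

R = (PIP − Pplat)/V̇ = (28.2 − 21.3) / 0.7333 = 6.9/0.7333 = 9.41 cmH2O·s/L.
C = Vt/(Pplat − PEEP) = 500.0 / (21.3 − 12) = 500.0/9.3 = 53.763 mL/cmH2O.
τ = R × C = 9.41 × 0.05376 L/cmH2O = 0.5059 s.
t = −τ·ln(1 − 0.95) = −0.5059·ln(0.05) = 1.516 s.

1.52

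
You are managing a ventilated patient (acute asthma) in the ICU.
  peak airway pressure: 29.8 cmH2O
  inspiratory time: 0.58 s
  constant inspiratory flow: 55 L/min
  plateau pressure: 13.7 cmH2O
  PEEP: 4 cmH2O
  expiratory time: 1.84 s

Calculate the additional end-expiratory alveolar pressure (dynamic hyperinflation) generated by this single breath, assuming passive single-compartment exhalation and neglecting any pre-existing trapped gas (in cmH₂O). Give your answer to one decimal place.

Flow: 55 L/min ÷ 60 = 0.9167 L/s.
Vt = flow × Ti = 0.9167 L/s × 0.58 s × 1000 mL/L = 531.69 mL.
R = (PIP − Pplat)/V̇ = (29.8 − 13.7) / 0.9167 = 16.1/0.9167 = 17.563 cmH2O·s/L.
C = Vt/(Pplat − PEEP) = 531.69 / (13.7 − 4) = 531.69/9.7 = 54.813 mL/cmH2O.
τ = R × C = 17.563 × 0.05481 L/cmH2O = 0.9626 s.
Fraction remaining = e^(−Te/τ) = e^(−1.84/0.9626) = 0.1479; trapped volume = 531.69 × 0.1479 = 78.637 mL.
Additional alveolar pressure from trapping ≈ V_trapped / C = 78.637 / 54.813 = 1.435 cmH2O.

1.4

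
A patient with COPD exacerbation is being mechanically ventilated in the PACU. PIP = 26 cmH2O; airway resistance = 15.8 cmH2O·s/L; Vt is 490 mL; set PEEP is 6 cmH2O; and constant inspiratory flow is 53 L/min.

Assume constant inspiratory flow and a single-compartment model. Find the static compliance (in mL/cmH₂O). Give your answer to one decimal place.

81.1

Flow: 53 L/min ÷ 60 = 0.8833 L/s.
Equation of motion (constant flow): PIP = Vt/C + R·V̇ + PEEP.
Vt/C = PIP − R·V̇ − PEEP = 26 − 15.8×0.8833 − 6 = 26 − 13.956 − 6 = 6.044 cmH2O.
C = Vt / 6.044 = 490 / 6.044 = 81.072 mL/cmH2O.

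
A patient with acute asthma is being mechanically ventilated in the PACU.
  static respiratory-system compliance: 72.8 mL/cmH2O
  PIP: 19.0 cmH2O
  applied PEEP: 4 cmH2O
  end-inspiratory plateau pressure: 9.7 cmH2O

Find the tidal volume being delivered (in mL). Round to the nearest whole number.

415

Vt = Cstat × (Pplat − PEEP) = 72.8 × (9.7 − 4) = 72.8 × 5.7 = 414.96 mL.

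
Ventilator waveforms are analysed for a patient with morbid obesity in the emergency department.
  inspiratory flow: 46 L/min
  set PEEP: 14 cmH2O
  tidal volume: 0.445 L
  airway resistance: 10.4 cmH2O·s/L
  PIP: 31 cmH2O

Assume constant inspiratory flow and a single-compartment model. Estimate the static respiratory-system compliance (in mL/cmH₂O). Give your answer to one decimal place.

49.3

Flow: 46 L/min ÷ 60 = 0.7667 L/s.
Equation of motion (constant flow): PIP = Vt/C + R·V̇ + PEEP.
Vt/C = PIP − R·V̇ − PEEP = 31 − 10.4×0.7667 − 14 = 31 − 7.974 − 14 = 9.026 cmH2O.
C = Vt / 9.026 = 445 / 9.026 = 49.302 mL/cmH2O.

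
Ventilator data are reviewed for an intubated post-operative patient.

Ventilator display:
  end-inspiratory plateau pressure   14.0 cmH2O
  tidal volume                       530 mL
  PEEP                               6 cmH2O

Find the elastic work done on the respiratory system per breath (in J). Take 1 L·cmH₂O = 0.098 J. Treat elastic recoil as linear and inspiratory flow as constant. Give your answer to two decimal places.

Elastic work ≈ ½ × (Pplat − PEEP) × Vt = 0.5 × (14.0 − 6) × 0.530 L = 0.5 × 8.0 × 0.530 = 2.12 L·cmH2O.
× 0.098 J/(L·cmH2O) → 0.2078 J.

0.21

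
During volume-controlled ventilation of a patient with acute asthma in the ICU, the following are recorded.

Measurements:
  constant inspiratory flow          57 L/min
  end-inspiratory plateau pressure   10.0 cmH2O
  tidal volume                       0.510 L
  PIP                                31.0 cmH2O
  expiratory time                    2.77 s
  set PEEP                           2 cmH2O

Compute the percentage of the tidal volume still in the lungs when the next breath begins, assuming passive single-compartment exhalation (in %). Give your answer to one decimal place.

Flow: 57 L/min ÷ 60 = 0.95 L/s.
R = (PIP − Pplat)/V̇ = (31.0 − 10.0) / 0.95 = 21.0/0.95 = 22.105 cmH2O·s/L.
C = Vt/(Pplat − PEEP) = 510.0 / (10.0 − 2) = 510.0/8.0 = 63.75 mL/cmH2O.
τ = R × C = 22.105 × 0.06375 L/cmH2O = 1.409 s.
Fraction remaining at end-expiration = e^(−Te/τ) = e^(−2.77/1.409) = 0.14 → 14.0%.

14.0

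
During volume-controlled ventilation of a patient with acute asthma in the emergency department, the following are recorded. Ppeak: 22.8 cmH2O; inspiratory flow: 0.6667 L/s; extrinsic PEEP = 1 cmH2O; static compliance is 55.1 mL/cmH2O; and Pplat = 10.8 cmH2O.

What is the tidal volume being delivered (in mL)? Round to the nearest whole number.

Vt = Cstat × (Pplat − PEEP) = 55.1 × (10.8 − 1) = 55.1 × 9.8 = 539.98 mL.

540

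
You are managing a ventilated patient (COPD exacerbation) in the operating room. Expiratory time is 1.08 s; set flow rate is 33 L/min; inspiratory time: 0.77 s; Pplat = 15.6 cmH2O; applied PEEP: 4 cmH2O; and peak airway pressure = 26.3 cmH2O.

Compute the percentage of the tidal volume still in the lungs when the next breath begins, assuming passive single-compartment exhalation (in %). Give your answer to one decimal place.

21.9

Flow: 33 L/min ÷ 60 = 0.55 L/s.
Vt = flow × Ti = 0.55 L/s × 0.77 s × 1000 mL/L = 423.5 mL.
R = (PIP − Pplat)/V̇ = (26.3 − 15.6) / 0.55 = 10.7/0.55 = 19.455 cmH2O·s/L.
C = Vt/(Pplat − PEEP) = 423.5 / (15.6 − 4) = 423.5/11.6 = 36.509 mL/cmH2O.
τ = R × C = 19.455 × 0.03651 L/cmH2O = 0.7103 s.
Fraction remaining at end-expiration = e^(−Te/τ) = e^(−1.08/0.7103) = 0.2186 → 21.86%.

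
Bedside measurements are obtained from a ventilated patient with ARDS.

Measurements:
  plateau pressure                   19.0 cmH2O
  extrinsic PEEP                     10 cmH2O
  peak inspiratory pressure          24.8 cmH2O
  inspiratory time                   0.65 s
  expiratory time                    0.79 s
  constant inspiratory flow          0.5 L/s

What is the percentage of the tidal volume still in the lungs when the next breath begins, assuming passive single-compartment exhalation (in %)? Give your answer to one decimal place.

15.2

Vt = flow × Ti = 0.5 L/s × 0.65 s × 1000 mL/L = 325.0 mL.
R = (PIP − Pplat)/V̇ = (24.8 − 19.0) / 0.5 = 5.8/0.5 = 11.6 cmH2O·s/L.
C = Vt/(Pplat − PEEP) = 325.0 / (19.0 − 10) = 325.0/9.0 = 36.111 mL/cmH2O.
τ = R × C = 11.6 × 0.03611 L/cmH2O = 0.4189 s.
Fraction remaining at end-expiration = e^(−Te/τ) = e^(−0.79/0.4189) = 0.1517 → 15.17%.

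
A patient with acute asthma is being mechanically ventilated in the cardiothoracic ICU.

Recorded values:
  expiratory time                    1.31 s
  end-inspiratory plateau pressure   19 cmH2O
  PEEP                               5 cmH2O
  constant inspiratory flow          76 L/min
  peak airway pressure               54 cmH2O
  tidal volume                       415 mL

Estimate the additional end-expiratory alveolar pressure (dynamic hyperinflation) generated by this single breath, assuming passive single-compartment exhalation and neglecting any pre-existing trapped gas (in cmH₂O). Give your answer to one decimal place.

2.8

Flow: 76 L/min ÷ 60 = 1.2667 L/s.
R = (PIP − Pplat)/V̇ = (54 − 19) / 1.2667 = 35.0/1.2667 = 27.631 cmH2O·s/L.
C = Vt/(Pplat − PEEP) = 415.0 / (19 − 5) = 415.0/14.0 = 29.643 mL/cmH2O.
τ = R × C = 27.631 × 0.02964 L/cmH2O = 0.819 s.
Fraction remaining = e^(−Te/τ) = e^(−1.31/0.819) = 0.202; trapped volume = 415.0 × 0.202 = 83.83 mL.
Additional alveolar pressure from trapping ≈ V_trapped / C = 83.83 / 29.643 = 2.828 cmH2O.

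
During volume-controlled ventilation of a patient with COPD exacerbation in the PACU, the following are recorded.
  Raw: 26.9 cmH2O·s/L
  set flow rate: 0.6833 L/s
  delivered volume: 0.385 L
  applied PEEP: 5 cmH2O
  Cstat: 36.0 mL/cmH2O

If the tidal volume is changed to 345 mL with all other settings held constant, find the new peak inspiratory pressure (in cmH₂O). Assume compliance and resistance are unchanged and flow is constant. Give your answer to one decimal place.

33.0

PIP = Vt/C + R·V̇ + PEEP (constant-flow equation of motion).
Only the elastic term changes: ΔPIP = ΔVt / C = (345 − 385) / 36.0 = -1.111 cmH2O.
Original PIP = 385/36.0 + 26.9×0.6833 + 5 = 34.075 cmH2O; new PIP = 34.075 + (-1.111) = 32.964 cmH2O.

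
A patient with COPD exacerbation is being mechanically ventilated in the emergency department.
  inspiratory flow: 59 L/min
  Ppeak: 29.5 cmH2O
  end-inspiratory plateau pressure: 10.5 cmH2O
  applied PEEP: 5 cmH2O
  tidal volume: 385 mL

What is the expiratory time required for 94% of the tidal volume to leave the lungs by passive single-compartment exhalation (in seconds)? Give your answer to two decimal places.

3.81

Flow: 59 L/min ÷ 60 = 0.9833 L/s.
R = (PIP − Pplat)/V̇ = (29.5 − 10.5) / 0.9833 = 19.0/0.9833 = 19.323 cmH2O·s/L.
C = Vt/(Pplat − PEEP) = 385.0 / (10.5 − 5) = 385.0/5.5 = 70.0 mL/cmH2O.
τ = R × C = 19.323 × 0.07 L/cmH2O = 1.353 s.
t = −τ·ln(1 − 0.94) = −1.353·ln(0.06) = 3.807 s.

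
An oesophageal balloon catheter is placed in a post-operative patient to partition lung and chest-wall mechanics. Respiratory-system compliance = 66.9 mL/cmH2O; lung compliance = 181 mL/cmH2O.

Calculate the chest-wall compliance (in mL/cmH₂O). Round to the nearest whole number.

1/Ccw = 1/Crs − 1/CL.
1/Ccw = 1/66.9 − 1/181 = 0.009423.
Ccw = 106.12 mL/cmH2O.

106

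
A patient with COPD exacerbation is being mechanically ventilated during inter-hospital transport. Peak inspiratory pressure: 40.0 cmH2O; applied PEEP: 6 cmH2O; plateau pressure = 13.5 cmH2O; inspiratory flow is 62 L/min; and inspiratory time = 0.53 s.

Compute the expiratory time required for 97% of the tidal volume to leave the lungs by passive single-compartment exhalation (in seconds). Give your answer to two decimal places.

6.57

Flow: 62 L/min ÷ 60 = 1.0333 L/s.
Vt = flow × Ti = 1.0333 L/s × 0.53 s × 1000 mL/L = 547.65 mL.
R = (PIP − Pplat)/V̇ = (40.0 − 13.5) / 1.0333 = 26.5/1.0333 = 25.646 cmH2O·s/L.
C = Vt/(Pplat − PEEP) = 547.65 / (13.5 − 6) = 547.65/7.5 = 73.02 mL/cmH2O.
τ = R × C = 25.646 × 0.07302 L/cmH2O = 1.873 s.
t = −τ·ln(1 − 0.97) = −1.873·ln(0.03) = 6.568 s.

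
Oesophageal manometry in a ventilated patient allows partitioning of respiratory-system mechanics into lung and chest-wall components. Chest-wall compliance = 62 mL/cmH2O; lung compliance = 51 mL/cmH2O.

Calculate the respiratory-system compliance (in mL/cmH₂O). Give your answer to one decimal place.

Lung and chest wall are elastances in series: 1/Crs = 1/CL + 1/Ccw.
1/Crs = 1/51 + 1/62 = 0.03574.
Crs = 27.98 mL/cmH2O.

28.0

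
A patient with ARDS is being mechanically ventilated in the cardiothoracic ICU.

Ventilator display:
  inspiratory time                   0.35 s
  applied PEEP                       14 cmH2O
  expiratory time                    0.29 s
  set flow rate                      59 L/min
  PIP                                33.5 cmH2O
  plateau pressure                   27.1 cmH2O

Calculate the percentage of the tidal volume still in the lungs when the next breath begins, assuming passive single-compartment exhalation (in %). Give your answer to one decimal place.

Flow: 59 L/min ÷ 60 = 0.9833 L/s.
Vt = flow × Ti = 0.9833 L/s × 0.35 s × 1000 mL/L = 344.16 mL.
R = (PIP − Pplat)/V̇ = (33.5 − 27.1) / 0.9833 = 6.4/0.9833 = 6.509 cmH2O·s/L.
C = Vt/(Pplat − PEEP) = 344.16 / (27.1 − 14) = 344.16/13.1 = 26.272 mL/cmH2O.
τ = R × C = 6.509 × 0.02627 L/cmH2O = 0.171 s.
Fraction remaining at end-expiration = e^(−Te/τ) = e^(−0.29/0.171) = 0.1834 → 18.34%.

18.3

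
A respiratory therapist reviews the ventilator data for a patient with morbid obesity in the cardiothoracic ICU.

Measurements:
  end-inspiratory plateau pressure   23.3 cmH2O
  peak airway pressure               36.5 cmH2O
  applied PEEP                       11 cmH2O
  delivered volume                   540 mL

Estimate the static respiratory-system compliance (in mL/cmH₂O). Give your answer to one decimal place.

43.9

Cstat = Vt / (Pplat − PEEP) = 540 / (23.3 − 11) = 540 / 12.3 = 43.902 mL/cmH2O.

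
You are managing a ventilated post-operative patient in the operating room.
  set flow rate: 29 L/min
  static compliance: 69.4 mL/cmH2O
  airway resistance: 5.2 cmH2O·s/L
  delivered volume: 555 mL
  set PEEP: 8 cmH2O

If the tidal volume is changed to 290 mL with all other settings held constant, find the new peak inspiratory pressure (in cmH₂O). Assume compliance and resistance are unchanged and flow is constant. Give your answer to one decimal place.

14.7

Flow: 29 L/min ÷ 60 = 0.4833 L/s.
PIP = Vt/C + R·V̇ + PEEP (constant-flow equation of motion).
Only the elastic term changes: ΔPIP = ΔVt / C = (290 − 555) / 69.4 = -3.818 cmH2O.
Original PIP = 555/69.4 + 5.2×0.4833 + 8 = 18.51 cmH2O; new PIP = 18.51 + (-3.818) = 14.692 cmH2O.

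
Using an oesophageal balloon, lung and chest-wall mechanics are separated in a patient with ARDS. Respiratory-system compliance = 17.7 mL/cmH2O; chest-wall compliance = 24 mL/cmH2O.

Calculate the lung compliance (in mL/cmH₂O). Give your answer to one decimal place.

1/CL = 1/Crs − 1/Ccw.
1/CL = 1/17.7 − 1/24 = 0.01483.
CL = 67.431 mL/cmH2O.

67.4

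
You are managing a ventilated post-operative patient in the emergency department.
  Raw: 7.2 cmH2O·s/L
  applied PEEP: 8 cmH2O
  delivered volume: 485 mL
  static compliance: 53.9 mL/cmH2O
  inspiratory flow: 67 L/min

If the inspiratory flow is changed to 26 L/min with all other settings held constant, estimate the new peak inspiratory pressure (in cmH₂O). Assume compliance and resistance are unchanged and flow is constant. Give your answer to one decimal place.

20.1

Flow: 67 L/min ÷ 60 = 1.1167 L/s.
New flow: 26 L/min ÷ 60 = 0.4333 L/s.
PIP = Vt/C + R·V̇ + PEEP (constant-flow equation of motion).
Only the resistive term changes: ΔPIP = R × ΔV̇ = 7.2 × (0.4333 − 1.1167) = 7.2 × -0.6834 = -4.92 cmH2O.
Original PIP = 485/53.9 + 7.2×1.1167 + 8 = 25.038 cmH2O; new PIP = 25.038 + (-4.92) = 20.118 cmH2O.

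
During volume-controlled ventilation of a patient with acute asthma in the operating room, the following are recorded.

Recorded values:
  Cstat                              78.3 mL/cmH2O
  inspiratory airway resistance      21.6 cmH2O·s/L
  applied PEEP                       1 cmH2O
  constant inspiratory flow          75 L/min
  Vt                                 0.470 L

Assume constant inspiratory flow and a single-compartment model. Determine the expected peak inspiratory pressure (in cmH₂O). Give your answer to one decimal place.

34.0

Flow: 75 L/min ÷ 60 = 1.25 L/s.
Equation of motion (constant flow): PIP = Vt/C + R·V̇ + PEEP.
PIP = 470/78.3 + 21.6×1.25 + 1 = 6.003 + 27.0 + 1 = 34.003 cmH2O.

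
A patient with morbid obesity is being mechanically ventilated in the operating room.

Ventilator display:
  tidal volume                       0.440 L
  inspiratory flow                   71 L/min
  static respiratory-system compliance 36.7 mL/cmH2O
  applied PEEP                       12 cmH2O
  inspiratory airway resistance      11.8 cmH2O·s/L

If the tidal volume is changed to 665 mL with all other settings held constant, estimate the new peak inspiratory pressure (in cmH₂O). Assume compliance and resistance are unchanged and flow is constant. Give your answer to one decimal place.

Flow: 71 L/min ÷ 60 = 1.1833 L/s.
PIP = Vt/C + R·V̇ + PEEP (constant-flow equation of motion).
Only the elastic term changes: ΔPIP = ΔVt / C = (665 − 440) / 36.7 = 6.131 cmH2O.
Original PIP = 440/36.7 + 11.8×1.1833 + 12 = 37.952 cmH2O; new PIP = 37.952 + (6.131) = 44.083 cmH2O.

44.1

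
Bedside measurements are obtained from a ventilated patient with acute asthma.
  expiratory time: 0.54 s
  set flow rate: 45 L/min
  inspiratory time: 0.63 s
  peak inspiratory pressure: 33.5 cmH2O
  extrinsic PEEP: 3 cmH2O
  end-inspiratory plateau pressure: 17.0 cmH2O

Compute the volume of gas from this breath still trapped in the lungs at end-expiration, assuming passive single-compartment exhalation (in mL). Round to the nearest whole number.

228

Flow: 45 L/min ÷ 60 = 0.75 L/s.
Vt = flow × Ti = 0.75 L/s × 0.63 s × 1000 mL/L = 472.5 mL.
R = (PIP − Pplat)/V̇ = (33.5 − 17.0) / 0.75 = 16.5/0.75 = 22.0 cmH2O·s/L.
C = Vt/(Pplat − PEEP) = 472.5 / (17.0 − 3) = 472.5/14.0 = 33.75 mL/cmH2O.
τ = R × C = 22.0 × 0.03375 L/cmH2O = 0.7425 s.
Fraction remaining = e^(−Te/τ) = e^(−0.54/0.7425) = 0.4832.
Trapped volume = 472.5 × 0.4832 = 228.31 mL.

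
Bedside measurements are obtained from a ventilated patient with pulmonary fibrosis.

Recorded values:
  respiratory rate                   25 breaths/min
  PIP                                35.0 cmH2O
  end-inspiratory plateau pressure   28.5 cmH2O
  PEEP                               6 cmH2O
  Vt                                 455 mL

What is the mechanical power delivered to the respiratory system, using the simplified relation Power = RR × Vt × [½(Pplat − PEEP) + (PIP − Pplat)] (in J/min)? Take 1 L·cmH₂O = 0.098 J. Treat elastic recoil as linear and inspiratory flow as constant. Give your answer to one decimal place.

Per-breath work = Vt × [½(Pplat−PEEP) + (PIP−Pplat)] = 0.455 × [0.5×22.5 + 6.5] = 0.455 × 17.75 = 8.076 L·cmH2O.
Power = 25 × 8.076 = 201.9 L·cmH2O/min.
× 0.098 J/(L·cmH2O) → 19.786 J/min.

19.8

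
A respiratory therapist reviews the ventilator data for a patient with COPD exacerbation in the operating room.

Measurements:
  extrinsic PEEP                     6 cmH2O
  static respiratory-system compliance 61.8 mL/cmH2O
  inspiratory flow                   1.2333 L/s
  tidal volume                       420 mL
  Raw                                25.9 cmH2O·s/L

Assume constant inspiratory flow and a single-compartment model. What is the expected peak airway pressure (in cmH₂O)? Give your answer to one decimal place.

44.7

Equation of motion (constant flow): PIP = Vt/C + R·V̇ + PEEP.
PIP = 420/61.8 + 25.9×1.2333 + 6 = 6.796 + 31.942 + 6 = 44.738 cmH2O.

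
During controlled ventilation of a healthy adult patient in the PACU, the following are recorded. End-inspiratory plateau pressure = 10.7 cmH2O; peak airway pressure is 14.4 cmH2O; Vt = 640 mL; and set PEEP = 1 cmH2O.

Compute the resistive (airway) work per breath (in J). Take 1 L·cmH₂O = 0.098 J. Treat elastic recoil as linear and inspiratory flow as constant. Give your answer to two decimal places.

With constant inspiratory flow the resistive pressure is constant at PIP − Pplat = 14.4 − 10.7 = 3.7 cmH2O, so resistive work = 3.7 × 0.640 = 2.368 L·cmH2O.
× 0.098 J/(L·cmH2O) → 0.2321 J.

0.23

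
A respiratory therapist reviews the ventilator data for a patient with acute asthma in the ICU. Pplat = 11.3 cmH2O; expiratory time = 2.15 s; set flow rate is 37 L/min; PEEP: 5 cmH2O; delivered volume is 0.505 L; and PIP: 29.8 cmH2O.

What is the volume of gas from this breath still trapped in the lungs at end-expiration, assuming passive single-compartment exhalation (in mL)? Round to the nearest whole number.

207

Flow: 37 L/min ÷ 60 = 0.6167 L/s.
R = (PIP − Pplat)/V̇ = (29.8 − 11.3) / 0.6167 = 18.5/0.6167 = 29.998 cmH2O·s/L.
C = Vt/(Pplat − PEEP) = 505.0 / (11.3 − 5) = 505.0/6.3 = 80.159 mL/cmH2O.
τ = R × C = 29.998 × 0.08016 L/cmH2O = 2.405 s.
Fraction remaining = e^(−Te/τ) = e^(−2.15/2.405) = 0.409.
Trapped volume = 505.0 × 0.409 = 206.55 mL.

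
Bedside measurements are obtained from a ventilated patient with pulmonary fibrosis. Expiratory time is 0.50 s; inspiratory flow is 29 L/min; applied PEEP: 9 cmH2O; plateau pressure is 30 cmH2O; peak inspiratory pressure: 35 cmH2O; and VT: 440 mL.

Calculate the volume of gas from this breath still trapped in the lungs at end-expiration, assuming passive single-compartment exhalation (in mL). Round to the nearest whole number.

Flow: 29 L/min ÷ 60 = 0.4833 L/s.
R = (PIP − Pplat)/V̇ = (35 − 30) / 0.4833 = 5.0/0.4833 = 10.346 cmH2O·s/L.
C = Vt/(Pplat − PEEP) = 440.0 / (30 − 9) = 440.0/21.0 = 20.952 mL/cmH2O.
τ = R × C = 10.346 × 0.02095 L/cmH2O = 0.2167 s.
Fraction remaining = e^(−Te/τ) = e^(−0.50/0.2167) = 0.09953.
Trapped volume = 440.0 × 0.09953 = 43.793 mL.

44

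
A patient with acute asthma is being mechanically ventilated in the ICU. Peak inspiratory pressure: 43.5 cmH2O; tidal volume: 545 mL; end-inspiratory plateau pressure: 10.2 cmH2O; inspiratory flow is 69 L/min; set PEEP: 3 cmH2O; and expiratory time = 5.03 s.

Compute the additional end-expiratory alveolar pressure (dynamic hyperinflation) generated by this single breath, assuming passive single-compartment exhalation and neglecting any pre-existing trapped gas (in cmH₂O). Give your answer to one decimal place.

Flow: 69 L/min ÷ 60 = 1.15 L/s.
R = (PIP − Pplat)/V̇ = (43.5 − 10.2) / 1.15 = 33.3/1.15 = 28.957 cmH2O·s/L.
C = Vt/(Pplat − PEEP) = 545.0 / (10.2 − 3) = 545.0/7.2 = 75.694 mL/cmH2O.
τ = R × C = 28.957 × 0.07569 L/cmH2O = 2.192 s.
Fraction remaining = e^(−Te/τ) = e^(−5.03/2.192) = 0.1008; trapped volume = 545.0 × 0.1008 = 54.936 mL.
Additional alveolar pressure from trapping ≈ V_trapped / C = 54.936 / 75.694 = 0.7258 cmH2O.

0.7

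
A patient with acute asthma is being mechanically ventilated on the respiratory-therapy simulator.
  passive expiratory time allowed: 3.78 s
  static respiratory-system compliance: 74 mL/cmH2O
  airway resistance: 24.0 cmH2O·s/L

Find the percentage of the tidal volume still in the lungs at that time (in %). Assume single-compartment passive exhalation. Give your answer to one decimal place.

τ = R × C = 24.0 × 74 mL/cmH2O = 24.0 × 0.074 L/cmH2O = 1.776 s.
Passive exhalation: V(t)/V₀ = e^(−t/τ) = e^(−3.78/1.776) = 0.119.
Fraction remaining = 0.119 → 11.9%.

11.9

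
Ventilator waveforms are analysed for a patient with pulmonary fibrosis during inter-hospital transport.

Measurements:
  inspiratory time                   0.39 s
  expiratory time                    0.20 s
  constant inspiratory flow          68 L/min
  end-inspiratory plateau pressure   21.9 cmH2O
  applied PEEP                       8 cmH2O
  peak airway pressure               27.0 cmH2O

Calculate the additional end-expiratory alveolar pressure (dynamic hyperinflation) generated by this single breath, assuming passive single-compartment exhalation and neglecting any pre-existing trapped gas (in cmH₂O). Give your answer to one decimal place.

Flow: 68 L/min ÷ 60 = 1.1333 L/s.
Vt = flow × Ti = 1.1333 L/s × 0.39 s × 1000 mL/L = 441.99 mL.
R = (PIP − Pplat)/V̇ = (27.0 − 21.9) / 1.1333 = 5.1/1.1333 = 4.5 cmH2O·s/L.
C = Vt/(Pplat − PEEP) = 441.99 / (21.9 − 8) = 441.99/13.9 = 31.798 mL/cmH2O.
τ = R × C = 4.5 × 0.0318 L/cmH2O = 0.1431 s.
Fraction remaining = e^(−Te/τ) = e^(−0.20/0.1431) = 0.2472; trapped volume = 441.99 × 0.2472 = 109.26 mL.
Additional alveolar pressure from trapping ≈ V_trapped / C = 109.26 / 31.798 = 3.436 cmH2O.

3.4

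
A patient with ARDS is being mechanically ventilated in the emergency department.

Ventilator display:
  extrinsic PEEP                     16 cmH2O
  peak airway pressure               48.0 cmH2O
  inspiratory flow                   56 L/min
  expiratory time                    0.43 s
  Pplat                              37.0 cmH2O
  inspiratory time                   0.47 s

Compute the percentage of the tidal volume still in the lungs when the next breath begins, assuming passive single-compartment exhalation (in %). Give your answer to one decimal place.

Flow: 56 L/min ÷ 60 = 0.9333 L/s.
Vt = flow × Ti = 0.9333 L/s × 0.47 s × 1000 mL/L = 438.65 mL.
R = (PIP − Pplat)/V̇ = (48.0 − 37.0) / 0.9333 = 11.0/0.9333 = 11.786 cmH2O·s/L.
C = Vt/(Pplat − PEEP) = 438.65 / (37.0 − 16) = 438.65/21.0 = 20.888 mL/cmH2O.
τ = R × C = 11.786 × 0.02089 L/cmH2O = 0.2462 s.
Fraction remaining at end-expiration = e^(−Te/τ) = e^(−0.43/0.2462) = 0.1744 → 17.44%.

17.4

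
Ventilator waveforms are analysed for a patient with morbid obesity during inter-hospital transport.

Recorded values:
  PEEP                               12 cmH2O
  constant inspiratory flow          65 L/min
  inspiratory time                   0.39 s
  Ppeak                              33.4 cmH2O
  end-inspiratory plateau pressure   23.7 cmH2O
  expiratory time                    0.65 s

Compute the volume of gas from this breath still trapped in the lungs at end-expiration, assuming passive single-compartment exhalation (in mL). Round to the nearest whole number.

Flow: 65 L/min ÷ 60 = 1.0833 L/s.
Vt = flow × Ti = 1.0833 L/s × 0.39 s × 1000 mL/L = 422.49 mL.
R = (PIP − Pplat)/V̇ = (33.4 − 23.7) / 1.0833 = 9.7/1.0833 = 8.954 cmH2O·s/L.
C = Vt/(Pplat − PEEP) = 422.49 / (23.7 − 12) = 422.49/11.7 = 36.11 mL/cmH2O.
τ = R × C = 8.954 × 0.03611 L/cmH2O = 0.3233 s.
Fraction remaining = e^(−Te/τ) = e^(−0.65/0.3233) = 0.1339.
Trapped volume = 422.49 × 0.1339 = 56.571 mL.

57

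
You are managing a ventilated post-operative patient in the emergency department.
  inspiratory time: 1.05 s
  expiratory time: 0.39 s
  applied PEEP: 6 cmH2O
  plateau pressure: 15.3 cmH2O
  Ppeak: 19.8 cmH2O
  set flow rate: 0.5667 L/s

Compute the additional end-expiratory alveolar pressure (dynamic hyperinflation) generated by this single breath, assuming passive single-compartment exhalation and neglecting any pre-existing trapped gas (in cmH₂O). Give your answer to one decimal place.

4.3

Vt = flow × Ti = 0.5667 L/s × 1.05 s × 1000 mL/L = 595.04 mL.
R = (PIP − Pplat)/V̇ = (19.8 − 15.3) / 0.5667 = 4.5/0.5667 = 7.941 cmH2O·s/L.
C = Vt/(Pplat − PEEP) = 595.04 / (15.3 − 6) = 595.04/9.3 = 63.983 mL/cmH2O.
τ = R × C = 7.941 × 0.06398 L/cmH2O = 0.5081 s.
Fraction remaining = e^(−Te/τ) = e^(−0.39/0.5081) = 0.4641; trapped volume = 595.04 × 0.4641 = 276.16 mL.
Additional alveolar pressure from trapping ≈ V_trapped / C = 276.16 / 63.983 = 4.316 cmH2O.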